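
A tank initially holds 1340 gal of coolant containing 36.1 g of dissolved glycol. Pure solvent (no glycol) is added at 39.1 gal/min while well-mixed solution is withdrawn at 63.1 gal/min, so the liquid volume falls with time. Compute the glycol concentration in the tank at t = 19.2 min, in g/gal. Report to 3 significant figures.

Let m(t) be the amount of glycol. Volume: V(t) = V₀ + (Q_in − Q_out) t = 1340 − 24.000 t; V(19.2) = 879.20 gal.
Species balance (pure solvent in): dm/dt = −Q_out · m/V(t).
Separate: dm/m = −Q_out dt/V(t) ⇒ ln(m/m₀) = −(Q_out/(Q_in−Q_out)) ln(V/V₀).
m = m₀ (V₀/V)^(Q_out/(Q_in−Q_out)) = 36.1 × (1340/879.20)^(-2.6292) = 11.921 g.
C = m/V = 11.921/879.20 = 0.013559 g/gal.

0.0136 g/gal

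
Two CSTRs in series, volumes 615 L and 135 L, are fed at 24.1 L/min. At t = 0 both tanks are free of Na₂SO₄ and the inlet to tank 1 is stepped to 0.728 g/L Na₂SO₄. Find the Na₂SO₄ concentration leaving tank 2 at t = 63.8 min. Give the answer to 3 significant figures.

0.651 g/L

Each tank obeys Vᵢ dCᵢ/dt = Q(Cᵢ₋₁ − Cᵢ), so τᵢ = Vᵢ/Q.
τ₁ = 615/24.1 = 25.519 min; τ₂ = 135/24.1 = 5.6017 min.
Solving the cascade with C₁(0)=C₂(0)=0 gives C₂(t) = C_in[1 − (τ₁ e^(−t/τ₁) − τ₂ e^(−t/τ₂))/(τ₁ − τ₂)].
At t = 63.8: e^(−t/τ₁) = 0.082074, e^(−t/τ₂) = 1.1314e-05.
C₂ = 0.728·[1 − (25.519·0.082074 − 5.6017·1.1314e-05)/(19.917)] = 0.728·0.89485 = 0.65145 g/L.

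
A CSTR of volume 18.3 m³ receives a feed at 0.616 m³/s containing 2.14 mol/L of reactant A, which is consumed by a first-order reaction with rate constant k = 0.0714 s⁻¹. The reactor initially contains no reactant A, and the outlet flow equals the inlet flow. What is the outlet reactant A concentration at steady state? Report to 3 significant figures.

0.686 mol/L

Accumulation = in − out − consumed: V dC/dt = Q C_in − Q C − k V C.
At steady state: 0 = Q C_in − (Q + kV) C_ss, so C_ss = Q C_in/(Q + kV).
C_ss = 0.616·2.14/(0.616 + 0.0714·18.3) = 1.3182/1.9226 = 0.68565 mol/L.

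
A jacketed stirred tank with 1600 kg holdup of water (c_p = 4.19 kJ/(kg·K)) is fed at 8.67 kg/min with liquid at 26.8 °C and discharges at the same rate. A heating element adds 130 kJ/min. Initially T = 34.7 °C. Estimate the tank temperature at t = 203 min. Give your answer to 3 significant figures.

M c_p dT/dt = ṁ c_p (T_in − T) + Q̇.
Rearrange: dT/dt = (T_ss − T)/τ with τ = M/ṁ = 184.54 min and T_ss = T_in + Q̇/(ṁ c_p) = 30.379 °C.
Integrating: T(t) = T_ss + (T₀ − T_ss) e^(−t/τ).
T(203) = 30.379 + (4.3214)·e^(−203/184.54) = 30.379 + (4.3214)·0.33287 = 31.817 °C.

31.8 °C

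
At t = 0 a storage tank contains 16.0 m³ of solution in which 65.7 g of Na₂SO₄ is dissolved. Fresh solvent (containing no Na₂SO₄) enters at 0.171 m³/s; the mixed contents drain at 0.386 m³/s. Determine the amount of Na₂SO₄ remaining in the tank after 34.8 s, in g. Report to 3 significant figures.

Total volume: dV/dt = Q_in − Q_out = -0.21500 m³/s, so V(t) = 16.0 − 0.21500 t and V(34.8) = 8.5180 m³.
Solute balance: dm/dt = 0 − Q_out C = −Q_out m/V(t).
dm/m = −Q_out dt/(V₀ − 0.21500 t); integrating gives ln(m/m₀) = −(Q_out/(Q_in−Q_out)) ln(V/V₀).
m = m₀ (V₀/V)^(Q_out/(Q_in−Q_out)) = 65.7 × (16.0/8.5180)^(-1.7953) = 21.185 g.

21.2 g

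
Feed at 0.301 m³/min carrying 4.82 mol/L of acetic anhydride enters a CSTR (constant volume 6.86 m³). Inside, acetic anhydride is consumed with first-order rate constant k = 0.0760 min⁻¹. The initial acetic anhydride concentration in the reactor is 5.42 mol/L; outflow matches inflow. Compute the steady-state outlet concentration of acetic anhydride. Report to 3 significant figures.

Accumulation = in − out − consumed: V dC/dt = Q C_in − Q C − k V C.
At steady state: 0 = Q C_in − (Q + kV) C_ss, so C_ss = Q C_in/(Q + kV).
C_ss = 0.301·4.82/(0.301 + 0.0760·6.86) = 1.4508/0.82236 = 1.7642 mol/L.

1.76 mol/L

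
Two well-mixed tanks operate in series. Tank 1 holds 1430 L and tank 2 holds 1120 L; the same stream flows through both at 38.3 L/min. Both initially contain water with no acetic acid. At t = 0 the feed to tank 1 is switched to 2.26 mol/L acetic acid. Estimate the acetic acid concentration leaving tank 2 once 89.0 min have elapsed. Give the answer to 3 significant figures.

1.69 mol/L

Time constants: τᵢ = Vᵢ/Q for each well-mixed tank.
τ₁ = 1430/38.3 = 37.337 min; τ₂ = 1120/38.3 = 29.243 min.
Tank 1: C₁ = C_in(1 − e^(−t/τ₁)). Tank 2 (τ₁ ≠ τ₂): C₂ = C_in[1 − (τ₁ e^(−t/τ₁) − τ₂ e^(−t/τ₂))/(τ₁ − τ₂)].
At t = 89.0: e^(−t/τ₁) = 0.092208, e^(−t/τ₂) = 0.047669.
C₂ = 2.26·[1 − (37.337·0.092208 − 29.243·0.047669)/(8.0940)] = 2.26·0.74687 = 1.6879 mol/L.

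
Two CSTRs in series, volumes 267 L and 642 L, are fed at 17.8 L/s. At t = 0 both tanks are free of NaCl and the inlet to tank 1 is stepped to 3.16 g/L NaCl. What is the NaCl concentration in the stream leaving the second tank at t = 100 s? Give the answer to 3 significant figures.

Each tank obeys Vᵢ dCᵢ/dt = Q(Cᵢ₋₁ − Cᵢ), so τᵢ = Vᵢ/Q.
τ₁ = 267/17.8 = 15.000 s; τ₂ = 642/17.8 = 36.067 s.
Solving the cascade with C₁(0)=C₂(0)=0 gives C₂(t) = C_in[1 − (τ₁ e^(−t/τ₁) − τ₂ e^(−t/τ₂))/(τ₁ − τ₂)].
At t = 100: e^(−t/τ₁) = 0.0012726, e^(−t/τ₂) = 0.062500.
C₂ = 3.16·[1 − (15.000·0.0012726 − 36.067·0.062500)/(-21.067)] = 3.16·0.89391 = 2.8247 g/L.

2.82 g/L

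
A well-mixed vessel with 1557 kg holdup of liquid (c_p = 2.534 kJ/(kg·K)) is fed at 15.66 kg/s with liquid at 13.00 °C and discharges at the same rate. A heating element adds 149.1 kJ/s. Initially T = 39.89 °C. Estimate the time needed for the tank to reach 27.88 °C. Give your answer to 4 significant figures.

72.81 s

First-law balance (no shaft work): M c_p dT/dt = ṁ c_p (T_in − T) + 149.1.
τ = M/ṁ = 99.4253 s; T_ss = T_in + Q̇/(ṁ c_p) = 16.7573 °C.
T(t) = T_ss + (T₀ − T_ss) e^(−t/τ). Set T = 27.88:
e^(−t/τ) = (27.88 − 16.7573)/(39.89 − 16.7573) = 0.480821
t = −99.4253 · ln(0.480821) = 72.8052 s.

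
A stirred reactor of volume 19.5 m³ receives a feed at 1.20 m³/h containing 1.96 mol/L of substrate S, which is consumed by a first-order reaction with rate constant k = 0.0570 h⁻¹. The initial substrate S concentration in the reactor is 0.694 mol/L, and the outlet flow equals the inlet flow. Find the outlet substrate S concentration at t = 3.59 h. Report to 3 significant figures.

0.806 mol/L

Accumulation = in − out − consumed: V dC/dt = Q C_in − Q C − k V C.
dC/dt = (Q/V) C_in − (Q/V + k) C; effective rate a = Q/V + k = 0.061538 + 0.0570 = 0.11854 h⁻¹.
C_ss = Q C_in/(Q + kV) = 1.0175 mol/L; C(t) = C_ss + (C₀ − C_ss) e^(−a t).
C(3.59) = 1.0175 + (-0.32352)·e^(−0.11854·3.59) = 1.0175 + (-0.32352)·0.65341 = 0.80613 mol/L.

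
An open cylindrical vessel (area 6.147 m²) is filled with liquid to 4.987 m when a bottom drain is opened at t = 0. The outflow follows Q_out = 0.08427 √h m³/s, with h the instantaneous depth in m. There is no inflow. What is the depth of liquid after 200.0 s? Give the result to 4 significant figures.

Volume balance on the tank: A dh/dt = −0.08427 √h.
∫ h^(−1/2) dh = −(0.08427/A) ∫ dt, giving 2√h = 2√h₀ − (0.08427/A) t.
√h = √4.987 − 0.08427·200.0/(2·6.147) = 2.23316 − 1.37091 = 0.862247.
h = 0.862247² = 0.743469 m.

0.7435 m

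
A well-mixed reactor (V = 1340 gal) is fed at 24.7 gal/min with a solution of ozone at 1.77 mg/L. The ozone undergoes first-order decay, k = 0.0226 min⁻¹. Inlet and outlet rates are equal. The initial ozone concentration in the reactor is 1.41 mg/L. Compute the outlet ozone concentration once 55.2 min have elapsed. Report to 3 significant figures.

0.859 mg/L

Species balance: V dC/dt = Q C_in − Q C − k V C.
dC/dt = (Q/V) C_in − (Q/V + k) C; effective rate a = Q/V + k = 0.018433 + 0.0226 = 0.041033 min⁻¹.
C_ss = Q C_in/(Q + kV) = 0.79512 mg/L; C(t) = C_ss + (C₀ − C_ss) e^(−a t).
C(55.2) = 0.79512 + (0.61488)·e^(−0.041033·55.2) = 0.79512 + (0.61488)·0.10383 = 0.85896 mg/L.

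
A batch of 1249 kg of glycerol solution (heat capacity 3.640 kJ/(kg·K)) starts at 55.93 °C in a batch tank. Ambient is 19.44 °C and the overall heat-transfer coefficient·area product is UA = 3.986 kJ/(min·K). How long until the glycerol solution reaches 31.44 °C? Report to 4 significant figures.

Lumped-capacitance energy balance: M c_p dT/dt = UA(T_amb − T).
τ = M c_p/UA = 1140.58 min; T_ss = T_amb = 19.4400 °C.
T(t) = T_ss + (T₀ − T_ss)e^(−t/τ); set T = 31.44:
t = −τ ln[(T − T_ss)/(T₀ − T_ss)] = −1140.58 · ln(0.328857) = 1268.48 min.

1268 min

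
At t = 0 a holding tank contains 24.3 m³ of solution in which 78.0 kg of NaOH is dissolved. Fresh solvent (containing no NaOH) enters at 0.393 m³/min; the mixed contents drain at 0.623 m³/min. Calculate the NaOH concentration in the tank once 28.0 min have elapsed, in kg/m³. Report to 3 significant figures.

Let m(t) be the amount of NaOH. Volume: V(t) = V₀ + (Q_in − Q_out) t = 24.3 − 0.23000 t; V(28.0) = 17.860 m³.
Species balance (pure solvent in): dm/dt = −Q_out · m/V(t).
dm/m = −Q_out dt/(V₀ − 0.23000 t); integrating gives ln(m/m₀) = −(Q_out/(Q_in−Q_out)) ln(V/V₀).
m = m₀ (V₀/V)^(Q_out/(Q_in−Q_out)) = 78.0 × (24.3/17.860)^(-2.7087) = 33.875 kg.
C = m/V = 33.875/17.860 = 1.8967 kg/m³.

1.90 kg/m³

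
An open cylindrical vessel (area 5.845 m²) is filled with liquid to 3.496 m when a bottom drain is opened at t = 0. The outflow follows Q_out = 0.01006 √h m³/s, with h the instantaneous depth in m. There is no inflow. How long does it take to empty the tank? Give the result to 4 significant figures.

2173 s

Accumulation of liquid (constant cross-section A): A dh/dt = −0.01006 √h.
∫ h^(−1/2) dh = −(0.01006/A) ∫ dt, giving 2√h = 2√h₀ − (0.01006/A) t.
Set h = 0: 2√h₀ = (0.01006/A) t_empty ⇒ t_empty = 2A√h₀/0.01006.
t_empty = 2·5.845·√3.496/0.01006 = 11.6900·1.86976/0.01006 = 2172.71 s.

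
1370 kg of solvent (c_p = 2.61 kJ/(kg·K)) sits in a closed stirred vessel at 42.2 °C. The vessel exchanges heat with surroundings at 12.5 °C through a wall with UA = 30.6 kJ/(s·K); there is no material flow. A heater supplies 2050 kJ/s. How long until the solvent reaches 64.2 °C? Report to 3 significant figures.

104 s

Energy balance: M c_p dT/dt = −UA(T − T_amb) + Q̇.
τ = M c_p/UA = 116.85 s; T_ss = T_amb + Q̇/UA = 12.5 + 2050/30.6 = 79.493 °C.
T(t) = T_ss + (T₀ − T_ss)e^(−t/τ); set T = 64.2:
t = −τ ln[(T − T_ss)/(T₀ − T_ss)] = −116.85 · ln(0.41008) = 104.16 s.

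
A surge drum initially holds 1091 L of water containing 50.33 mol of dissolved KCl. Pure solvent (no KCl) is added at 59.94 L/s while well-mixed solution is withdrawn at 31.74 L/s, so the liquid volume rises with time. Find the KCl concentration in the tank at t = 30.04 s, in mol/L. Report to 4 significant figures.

0.01360 mol/L

Total volume: dV/dt = Q_in − Q_out = 28.2000 L/s, so V(t) = 1091 + 28.2000 t and V(30.04) = 1938.13 L.
No KCl enters, so dm/dt = −Q_out · (m/V).
dm/m = −Q_out dt/(V₀ + 28.2000 t); integrating gives ln(m/m₀) = −(Q_out/(Q_in−Q_out)) ln(V/V₀).
m = m₀ (V₀/V)^(Q_out/(Q_in−Q_out)) = 50.33 × (1091/1938.13)^(1.12553) = 26.3598 mol.
C = m/V = 26.3598/1938.13 = 0.0136006 mol/L.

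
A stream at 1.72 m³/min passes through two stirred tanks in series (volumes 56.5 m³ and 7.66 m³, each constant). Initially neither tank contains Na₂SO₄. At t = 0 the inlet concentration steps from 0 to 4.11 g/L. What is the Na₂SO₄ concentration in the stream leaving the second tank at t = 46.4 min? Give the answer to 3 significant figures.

2.95 g/L

Each tank obeys Vᵢ dCᵢ/dt = Q(Cᵢ₋₁ − Cᵢ), so τᵢ = Vᵢ/Q.
τ₁ = 56.5/1.72 = 32.849 min; τ₂ = 7.66/1.72 = 4.4535 min.
Solving the cascade with C₁(0)=C₂(0)=0 gives C₂(t) = C_in[1 − (τ₁ e^(−t/τ₁) − τ₂ e^(−t/τ₂))/(τ₁ − τ₂)].
At t = 46.4: e^(−t/τ₁) = 0.24353, e^(−t/τ₂) = 2.9866e-05.
C₂ = 4.11·[1 − (32.849·0.24353 − 4.4535·2.9866e-05)/(28.395)] = 4.11·0.71828 = 2.9521 g/L.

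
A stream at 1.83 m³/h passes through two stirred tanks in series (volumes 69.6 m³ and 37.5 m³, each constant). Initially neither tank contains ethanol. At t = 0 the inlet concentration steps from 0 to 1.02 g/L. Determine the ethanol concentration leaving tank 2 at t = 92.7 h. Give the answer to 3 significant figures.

Each tank obeys Vᵢ dCᵢ/dt = Q(Cᵢ₋₁ − Cᵢ), so τᵢ = Vᵢ/Q.
τ₁ = 69.6/1.83 = 38.033 h; τ₂ = 37.5/1.83 = 20.492 h.
Tank 1: C₁ = C_in(1 − e^(−t/τ₁)). Tank 2 (τ₁ ≠ τ₂): C₂ = C_in[1 − (τ₁ e^(−t/τ₁) − τ₂ e^(−t/τ₂))/(τ₁ − τ₂)].
At t = 92.7: e^(−t/τ₁) = 0.087390, e^(−t/τ₂) = 0.010848.
C₂ = 1.02·[1 − (38.033·0.087390 − 20.492·0.010848)/(17.541)] = 1.02·0.82319 = 0.83966 g/L.

0.840 g/L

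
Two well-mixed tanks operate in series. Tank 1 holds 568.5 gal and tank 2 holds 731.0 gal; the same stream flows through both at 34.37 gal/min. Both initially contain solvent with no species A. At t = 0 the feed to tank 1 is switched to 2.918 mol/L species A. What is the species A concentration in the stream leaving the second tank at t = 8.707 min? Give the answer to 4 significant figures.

Each tank obeys Vᵢ dCᵢ/dt = Q(Cᵢ₋₁ − Cᵢ), so τᵢ = Vᵢ/Q.
τ₁ = 568.5/34.37 = 16.5406 min; τ₂ = 731.0/34.37 = 21.2685 min.
Solving the cascade with C₁(0)=C₂(0)=0 gives C₂(t) = C_in[1 − (τ₁ e^(−t/τ₁) − τ₂ e^(−t/τ₂))/(τ₁ − τ₂)].
At t = 8.707: e^(−t/τ₁) = 0.590727, e^(−t/τ₂) = 0.664059.
C₂ = 2.918·[1 − (16.5406·0.590727 − 21.2685·0.664059)/(-4.72796)] = 2.918·0.0793889 = 0.231657 mol/L.

0.2317 mol/L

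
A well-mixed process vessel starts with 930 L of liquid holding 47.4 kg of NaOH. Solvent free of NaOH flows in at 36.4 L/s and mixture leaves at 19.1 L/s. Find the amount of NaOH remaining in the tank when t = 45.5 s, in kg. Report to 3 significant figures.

Total volume: dV/dt = Q_in − Q_out = 17.300 L/s, so V(t) = 930 + 17.300 t and V(45.5) = 1717.1 L.
Solute balance: dm/dt = 0 − Q_out C = −Q_out m/V(t).
dm/m = −Q_out dt/(V₀ + 17.300 t); integrating gives ln(m/m₀) = −(Q_out/(Q_in−Q_out)) ln(V/V₀).
m = m₀ (V₀/V)^(Q_out/(Q_in−Q_out)) = 47.4 × (930/1717.1)^(1.1040) = 24.085 kg.

24.1 kg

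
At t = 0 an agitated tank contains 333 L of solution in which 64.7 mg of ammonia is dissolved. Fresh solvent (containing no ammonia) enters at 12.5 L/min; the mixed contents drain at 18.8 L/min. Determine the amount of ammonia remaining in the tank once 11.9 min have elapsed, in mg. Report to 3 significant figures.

30.2 mg

Total volume: dV/dt = Q_in − Q_out = -6.3000 L/min, so V(t) = 333 − 6.3000 t and V(11.9) = 258.03 L.
No ammonia enters, so dm/dt = −Q_out · (m/V).
Separate: dm/m = −Q_out dt/V(t) ⇒ ln(m/m₀) = −(Q_out/(Q_in−Q_out)) ln(V/V₀).
m = m₀ (V₀/V)^(Q_out/(Q_in−Q_out)) = 64.7 × (333/258.03)^(-2.9841) = 30.223 mg.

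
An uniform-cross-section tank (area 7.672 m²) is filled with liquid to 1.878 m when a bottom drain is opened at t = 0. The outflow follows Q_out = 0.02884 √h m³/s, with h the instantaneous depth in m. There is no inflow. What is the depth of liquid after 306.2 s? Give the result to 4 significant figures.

Mass balance (ρ constant): A dh/dt = −0.02884 √h.
∫ h^(−1/2) dh = −(0.02884/A) ∫ dt, giving 2√h = 2√h₀ − (0.02884/A) t.
√h = √1.878 − 0.02884·306.2/(2·7.672) = 1.37040 − 0.575522 = 0.794880.
h = 0.794880² = 0.631833 m.

0.6318 m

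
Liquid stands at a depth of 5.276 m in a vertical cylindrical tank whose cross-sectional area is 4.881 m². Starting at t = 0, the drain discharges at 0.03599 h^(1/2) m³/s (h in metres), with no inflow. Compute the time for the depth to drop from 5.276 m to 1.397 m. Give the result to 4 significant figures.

302.4 s

Mass balance (ρ constant): A dh/dt = −0.03599 √h.
This is separable: 2 d(√h)/dt = −0.03599/A, so √h = √h₀ − (0.03599/(2A)) t.
t = 2A(√h₀ − √h)/0.03599 = 2·4.881·(√5.276 − √1.397)/0.03599
  = 9.76200 × (2.29695 − 1.18195) / 0.03599 = 302.437 s.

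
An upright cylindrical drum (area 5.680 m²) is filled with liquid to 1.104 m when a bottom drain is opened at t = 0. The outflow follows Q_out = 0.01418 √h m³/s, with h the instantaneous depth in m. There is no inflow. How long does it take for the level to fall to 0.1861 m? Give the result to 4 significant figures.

Unsteady balance on liquid volume: A dh/dt = −0.01418 √h.
∫ h^(−1/2) dh = −(0.01418/A) ∫ dt, giving 2√h = 2√h₀ − (0.01418/A) t.
t = 2A(√h₀ − √h)/0.01418 = 2·5.680·(√1.104 − √0.1861)/0.01418
  = 11.3600 × (1.05071 − 0.431393) / 0.01418 = 496.156 s.

496.2 s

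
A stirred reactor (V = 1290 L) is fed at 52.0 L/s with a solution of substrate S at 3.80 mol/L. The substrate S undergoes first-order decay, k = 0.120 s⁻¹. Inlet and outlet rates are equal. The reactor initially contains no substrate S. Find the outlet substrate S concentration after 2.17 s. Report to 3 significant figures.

0.281 mol/L

Accumulation = in − out − consumed: V dC/dt = Q C_in − Q C − k V C.
dC/dt = (Q/V) C_in − (Q/V + k) C; effective rate a = Q/V + k = 0.040310 + 0.120 = 0.16031 s⁻¹.
C_ss = Q C_in/(Q + kV) = 0.95551 mol/L; C(t) = C_ss + (C₀ − C_ss) e^(−a t).
C(2.17) = 0.95551 + (-0.95551)·e^(−0.16031·2.17) = 0.95551 + (-0.95551)·0.70619 = 0.28074 mol/L.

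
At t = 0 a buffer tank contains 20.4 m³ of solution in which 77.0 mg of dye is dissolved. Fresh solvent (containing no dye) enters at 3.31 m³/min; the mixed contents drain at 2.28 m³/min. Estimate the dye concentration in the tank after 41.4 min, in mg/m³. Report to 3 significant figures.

0.101 mg/m³

Let m(t) be the amount of dye. Volume: V(t) = V₀ + (Q_in − Q_out) t = 20.4 + 1.0300 t; V(41.4) = 63.042 m³.
Solute balance: dm/dt = 0 − Q_out C = −Q_out m/V(t).
Separate: dm/m = −Q_out dt/V(t) ⇒ ln(m/m₀) = −(Q_out/(Q_in−Q_out)) ln(V/V₀).
m = m₀ (V₀/V)^(Q_out/(Q_in−Q_out)) = 77.0 × (20.4/63.042)^(2.2136) = 6.3362 mg.
C = m/V = 6.3362/63.042 = 0.10051 mg/m³.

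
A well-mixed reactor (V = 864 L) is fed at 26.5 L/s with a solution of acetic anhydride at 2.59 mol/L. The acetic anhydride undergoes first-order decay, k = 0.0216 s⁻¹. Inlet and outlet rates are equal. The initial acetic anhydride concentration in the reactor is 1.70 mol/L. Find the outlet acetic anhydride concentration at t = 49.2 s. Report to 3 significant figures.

1.53 mol/L

V dC/dt = Q(C_in − C) − k V C.
This is linear with rate a = Q/V + k = 0.052271 s⁻¹.
C_ss = Q C_in/(Q + kV) = 1.5197 mol/L; C(t) = C_ss + (C₀ − C_ss) e^(−a t).
C(49.2) = 1.5197 + (0.18026)·e^(−0.052271·49.2) = 1.5197 + (0.18026)·0.076402 = 1.5335 mol/L.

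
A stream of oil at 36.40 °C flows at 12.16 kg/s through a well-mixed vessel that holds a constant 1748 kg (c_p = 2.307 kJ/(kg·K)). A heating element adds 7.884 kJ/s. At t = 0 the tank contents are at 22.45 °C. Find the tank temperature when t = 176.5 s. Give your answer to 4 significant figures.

32.51 °C

M c_p dT/dt = ṁ c_p (T_in − T) + Q̇.
Rearrange: dT/dt = (T_ss − T)/τ with τ = M/ṁ = 143.750 s and T_ss = T_in + Q̇/(ṁ c_p) = 36.6810 °C.
Solution: T(t) = T_ss + (T₀ − T_ss) e^(−t/τ).
T(176.5) = 36.6810 + (-14.2310)·e^(−176.5/143.750) = 36.6810 + (-14.2310)·0.292929 = 32.5124 °C.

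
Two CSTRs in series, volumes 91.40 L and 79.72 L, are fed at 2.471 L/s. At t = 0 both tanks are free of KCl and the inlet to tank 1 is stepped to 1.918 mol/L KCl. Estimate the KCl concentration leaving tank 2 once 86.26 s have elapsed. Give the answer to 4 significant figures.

1.364 mol/L

Each tank obeys Vᵢ dCᵢ/dt = Q(Cᵢ₋₁ − Cᵢ), so τᵢ = Vᵢ/Q.
τ₁ = 91.40/2.471 = 36.9891 s; τ₂ = 79.72/2.471 = 32.2622 s.
Tank 1: C₁ = C_in(1 − e^(−t/τ₁)). Tank 2 (τ₁ ≠ τ₂): C₂ = C_in[1 − (τ₁ e^(−t/τ₁) − τ₂ e^(−t/τ₂))/(τ₁ − τ₂)].
At t = 86.26: e^(−t/τ₁) = 0.0970975, e^(−t/τ₂) = 0.0689955.
C₂ = 1.918·[1 − (36.9891·0.0970975 − 32.2622·0.0689955)/(4.72683)] = 1.918·0.711097 = 1.36388 mol/L.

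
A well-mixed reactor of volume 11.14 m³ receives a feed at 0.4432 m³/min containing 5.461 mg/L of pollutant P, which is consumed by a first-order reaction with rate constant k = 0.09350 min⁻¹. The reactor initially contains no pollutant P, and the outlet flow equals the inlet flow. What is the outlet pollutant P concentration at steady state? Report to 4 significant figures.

1.630 mg/L

Accumulation = in − out − consumed: V dC/dt = Q C_in − Q C − k V C.
Steady state (dC/dt = 0): C_ss = Q C_in/(Q + kV) = C_in/(1 + kV/Q).
C_ss = 0.4432·5.461/(0.4432 + 0.09350·11.14) = 2.42032/1.48479 = 1.63007 mg/L.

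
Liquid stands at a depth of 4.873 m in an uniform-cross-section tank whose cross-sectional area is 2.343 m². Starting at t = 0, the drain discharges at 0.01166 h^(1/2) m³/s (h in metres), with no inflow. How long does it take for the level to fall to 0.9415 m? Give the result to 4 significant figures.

A dh/dt = −Q_out = −0.01166 √h.
∫ h^(−1/2) dh = −(0.01166/A) ∫ dt, giving 2√h = 2√h₀ − (0.01166/A) t.
t = 2A(√h₀ − √h)/0.01166 = 2·2.343·(√4.873 − √0.9415)/0.01166
  = 4.68600 × (2.20749 − 0.970309) / 0.01166 = 497.206 s.

497.2 s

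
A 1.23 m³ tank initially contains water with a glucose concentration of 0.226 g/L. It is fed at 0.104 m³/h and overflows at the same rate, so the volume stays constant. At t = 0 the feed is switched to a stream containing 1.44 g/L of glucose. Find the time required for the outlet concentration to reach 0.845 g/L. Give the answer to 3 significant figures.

Unsteady species balance (constant V, well mixed): V dC/dt = Q(C_in − C), so τ = V/Q = 11.827 h.
C(t) = C_in + (C₀ − C_in) e^(−t/τ). Set C = 0.845 and solve for t:
e^(−t/τ) = (C − C_in)/(C₀ − C_in) = (0.845 − 1.44)/(0.226 − 1.44) = 0.49012
t = −τ ln(…) = 11.827 × 0.71311 = 8.4340 h.

8.43 h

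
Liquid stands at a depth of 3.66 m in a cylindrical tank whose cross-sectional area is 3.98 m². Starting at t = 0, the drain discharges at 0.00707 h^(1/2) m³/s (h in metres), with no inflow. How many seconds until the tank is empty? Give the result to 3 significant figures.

2150 s

Accumulation of liquid (constant cross-section A): A dh/dt = −0.00707 √h.
∫ h^(−1/2) dh = −(0.00707/A) ∫ dt, giving 2√h = 2√h₀ − (0.00707/A) t.
Set h = 0: 2√h₀ = (0.00707/A) t_empty ⇒ t_empty = 2A√h₀/0.00707.
t_empty = 2·3.98·√3.66/0.00707 = 7.9600·1.9131/0.00707 = 2153.9 s.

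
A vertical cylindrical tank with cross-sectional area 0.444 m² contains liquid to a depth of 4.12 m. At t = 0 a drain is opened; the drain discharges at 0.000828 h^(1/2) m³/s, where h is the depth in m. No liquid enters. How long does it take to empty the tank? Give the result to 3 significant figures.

A dh/dt = −Q_out = −0.000828 √h.
This is separable: 2 d(√h)/dt = −0.000828/A, so √h = √h₀ − (0.000828/(2A)) t.
Set h = 0: 2√h₀ = (0.000828/A) t_empty ⇒ t_empty = 2A√h₀/0.000828.
t_empty = 2·0.444·√4.12/0.000828 = 0.88800·2.0298/0.000828 = 2176.9 s.

2180 s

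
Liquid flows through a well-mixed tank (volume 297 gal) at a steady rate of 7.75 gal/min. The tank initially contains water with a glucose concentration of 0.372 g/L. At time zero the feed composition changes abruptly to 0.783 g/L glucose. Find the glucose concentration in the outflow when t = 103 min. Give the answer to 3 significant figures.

Mass balance on the solute (V constant): V dC/dt = Q(C_in − C).
So dC/dt = (C_in − C)/τ with τ = V/Q = 297/7.75 = 38.323 min.
Solution: C(t) = C_in + (C₀ − C_in) e^(−t/τ).
C(103) = 0.783 + (0.372 − 0.783)·e^(−103/38.323) = 0.783 + (-0.41100)·0.068037 = 0.75504 g/L.

0.755 g/L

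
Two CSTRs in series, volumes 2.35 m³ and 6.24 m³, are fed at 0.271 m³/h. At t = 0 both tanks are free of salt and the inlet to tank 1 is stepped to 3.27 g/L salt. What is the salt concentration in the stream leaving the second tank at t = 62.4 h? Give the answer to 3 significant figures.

Time constants: τᵢ = Vᵢ/Q for each well-mixed tank.
τ₁ = 2.35/0.271 = 8.6716 h; τ₂ = 6.24/0.271 = 23.026 h.
Solving the cascade with C₁(0)=C₂(0)=0 gives C₂(t) = C_in[1 − (τ₁ e^(−t/τ₁) − τ₂ e^(−t/τ₂))/(τ₁ − τ₂)].
At t = 62.4: e^(−t/τ₁) = 0.00074964, e^(−t/τ₂) = 0.066537.
C₂ = 3.27·[1 − (8.6716·0.00074964 − 23.026·0.066537)/(-14.354)] = 3.27·0.89372 = 2.9225 g/L.

2.92 g/L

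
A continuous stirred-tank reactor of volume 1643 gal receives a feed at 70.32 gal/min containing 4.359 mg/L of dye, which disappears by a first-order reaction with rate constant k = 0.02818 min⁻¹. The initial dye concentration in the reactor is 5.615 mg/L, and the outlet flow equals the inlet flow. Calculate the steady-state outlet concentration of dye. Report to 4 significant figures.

Accumulation = in − out − consumed: V dC/dt = Q C_in − Q C − k V C.
Steady state (dC/dt = 0): C_ss = Q C_in/(Q + kV) = C_in/(1 + kV/Q).
C_ss = 70.32·4.359/(70.32 + 0.02818·1643) = 306.525/116.620 = 2.62841 mg/L.

2.628 mg/L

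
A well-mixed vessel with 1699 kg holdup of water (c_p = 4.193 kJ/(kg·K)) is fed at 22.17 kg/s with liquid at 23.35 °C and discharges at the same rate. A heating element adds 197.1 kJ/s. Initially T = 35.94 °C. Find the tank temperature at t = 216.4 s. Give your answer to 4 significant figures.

26.09 °C

M c_p dT/dt = ṁ c_p (T_in − T) + Q̇.
τ = M/ṁ = 76.6351 s; T_ss = T_in + Q̇/(ṁ c_p) = 23.35 + 197.1/(22.17·4.193) = 25.4703 °C.
Solution: T(t) = T_ss + (T₀ − T_ss) e^(−t/τ).
T(216.4) = 25.4703 + (10.4697)·e^(−216.4/76.6351) = 25.4703 + (10.4697)·0.0593816 = 26.0920 °C.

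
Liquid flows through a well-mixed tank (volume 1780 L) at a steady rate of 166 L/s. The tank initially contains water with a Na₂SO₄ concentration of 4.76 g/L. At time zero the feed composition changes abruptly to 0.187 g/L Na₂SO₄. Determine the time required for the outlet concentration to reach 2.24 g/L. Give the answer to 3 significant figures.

Species balance: V dC/dt = Q(C_in − C) ⇒ τ = V/Q = 10.723 s.
C(t) = C_in + (C₀ − C_in) e^(−t/τ). Set C = 2.24 and solve for t:
e^(−t/τ) = (C − C_in)/(C₀ − C_in) = (2.24 − 0.187)/(4.76 − 0.187) = 0.44894
t = −τ ln(…) = 10.723 × 0.80087 = 8.5876 s.

8.59 s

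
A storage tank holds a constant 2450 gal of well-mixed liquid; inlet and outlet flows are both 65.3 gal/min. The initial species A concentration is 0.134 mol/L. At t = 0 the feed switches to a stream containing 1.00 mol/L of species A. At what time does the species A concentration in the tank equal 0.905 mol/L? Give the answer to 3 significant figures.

82.9 min

Accumulation = in − out for the solute gives V dC/dt = Q(C_in − C), so τ = V/Q = 37.519 min.
C(t) = C_in + (C₀ − C_in) e^(−t/τ). Set C = 0.905 and solve for t:
e^(−t/τ) = (C − C_in)/(C₀ − C_in) = (0.905 − 1.00)/(0.134 − 1.00) = 0.10970
t = −τ ln(…) = 37.519 × 2.2100 = 82.918 min.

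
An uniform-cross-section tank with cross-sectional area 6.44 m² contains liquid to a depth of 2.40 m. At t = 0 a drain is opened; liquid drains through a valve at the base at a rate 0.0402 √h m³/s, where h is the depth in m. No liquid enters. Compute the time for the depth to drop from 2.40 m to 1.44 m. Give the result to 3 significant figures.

112 s

With no inflow, A dh/dt = −0.0402 √h.
This is separable: 2 d(√h)/dt = −0.0402/A, so √h = √h₀ − (0.0402/(2A)) t.
t = 2A(√h₀ − √h)/0.0402 = 2·6.44·(√2.40 − √1.44)/0.0402
  = 12.880 × (1.5492 − 1.2000) / 0.0402 = 111.88 s.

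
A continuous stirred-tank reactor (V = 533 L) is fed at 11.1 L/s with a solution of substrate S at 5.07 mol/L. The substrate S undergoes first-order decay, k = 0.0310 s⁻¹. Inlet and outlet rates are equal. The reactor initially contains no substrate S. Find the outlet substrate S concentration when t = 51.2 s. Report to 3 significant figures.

Accumulation = in − out − consumed: V dC/dt = Q C_in − Q C − k V C.
dC/dt = (Q/V) C_in − (Q/V + k) C; effective rate a = Q/V + k = 0.020826 + 0.0310 = 0.051826 s⁻¹.
C_ss = Q C_in/(Q + kV) = 2.0373 mol/L; C(t) = C_ss + (C₀ − C_ss) e^(−a t).
C(51.2) = 2.0373 + (-2.0373)·e^(−0.051826·51.2) = 2.0373 + (-2.0373)·0.070407 = 1.8939 mol/L.

1.89 mol/L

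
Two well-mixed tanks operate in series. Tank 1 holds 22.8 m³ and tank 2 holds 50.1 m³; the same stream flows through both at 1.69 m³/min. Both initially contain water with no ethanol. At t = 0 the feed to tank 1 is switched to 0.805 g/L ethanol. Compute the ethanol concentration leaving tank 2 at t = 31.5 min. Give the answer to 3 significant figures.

0.360 g/L

Time constants: τᵢ = Vᵢ/Q for each well-mixed tank.
τ₁ = 22.8/1.69 = 13.491 min; τ₂ = 50.1/1.69 = 29.645 min.
Tank 1: C₁ = C_in(1 − e^(−t/τ₁)). Tank 2 (τ₁ ≠ τ₂): C₂ = C_in[1 − (τ₁ e^(−t/τ₁) − τ₂ e^(−t/τ₂))/(τ₁ − τ₂)].
At t = 31.5: e^(−t/τ₁) = 0.096823, e^(−t/τ₂) = 0.34556.
C₂ = 0.805·[1 − (13.491·0.096823 − 29.645·0.34556)/(-16.154)] = 0.805·0.44669 = 0.35959 g/L.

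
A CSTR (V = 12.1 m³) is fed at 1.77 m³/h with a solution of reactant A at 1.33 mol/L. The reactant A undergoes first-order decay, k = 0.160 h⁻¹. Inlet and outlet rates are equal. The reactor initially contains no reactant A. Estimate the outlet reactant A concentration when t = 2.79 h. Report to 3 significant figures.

0.365 mol/L

Accumulation = in − out − consumed: V dC/dt = Q C_in − Q C − k V C.
dC/dt = (Q/V) C_in − (Q/V + k) C; effective rate a = Q/V + k = 0.14628 + 0.160 = 0.30628 h⁻¹.
C_ss = Q C_in/(Q + kV) = 0.63521 mol/L; C(t) = C_ss + (C₀ − C_ss) e^(−a t).
C(2.79) = 0.63521 + (-0.63521)·e^(−0.30628·2.79) = 0.63521 + (-0.63521)·0.42549 = 0.36494 mol/L.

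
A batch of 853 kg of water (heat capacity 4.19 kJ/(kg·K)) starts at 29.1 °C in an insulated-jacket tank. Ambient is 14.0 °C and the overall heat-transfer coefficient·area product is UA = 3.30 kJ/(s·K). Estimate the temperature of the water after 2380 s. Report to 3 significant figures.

Unsteady energy balance on the tank contents: M c_p dT/dt = −UA(T − T_amb).
dT/dt = (T_ss − T)/τ with T_ss = T_amb = 14.000 °C, τ = M c_p/UA = 853·4.19/3.30 = 1083.1 s.
This is linear first-order; T(t) = T_ss + (T₀ − T_ss) e^(−t/τ).
T(2380) = 14.000 + (15.100)·0.11108 = 15.677 °C.

15.7 °C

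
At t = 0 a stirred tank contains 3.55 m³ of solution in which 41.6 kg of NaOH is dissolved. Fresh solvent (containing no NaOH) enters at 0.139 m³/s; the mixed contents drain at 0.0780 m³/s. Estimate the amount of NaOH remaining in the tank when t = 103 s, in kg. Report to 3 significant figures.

Total volume: dV/dt = Q_in − Q_out = 0.061000 m³/s, so V(t) = 3.55 + 0.061000 t and V(103) = 9.8330 m³.
No NaOH enters, so dm/dt = −Q_out · (m/V).
Separate: dm/m = −Q_out dt/V(t) ⇒ ln(m/m₀) = −(Q_out/(Q_in−Q_out)) ln(V/V₀).
m = m₀ (V₀/V)^(Q_out/(Q_in−Q_out)) = 41.6 × (3.55/9.8330)^(1.2787) = 11.306 kg.

11.3 kg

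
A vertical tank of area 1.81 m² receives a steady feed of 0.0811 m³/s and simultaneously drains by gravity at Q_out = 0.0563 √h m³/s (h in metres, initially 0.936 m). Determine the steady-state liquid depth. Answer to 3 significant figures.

A dh/dt = Q_in − 0.0563 √h. Steady state requires inflow = outflow:
Q_in = 0.0563 √h_ss ⇒ √h_ss = 0.0811/0.0563 = 1.4405.
h_ss = 1.4405² = 2.0750 m. (Since h₀ = 0.936 m < h_ss, the level will rise toward this value.)

2.08 m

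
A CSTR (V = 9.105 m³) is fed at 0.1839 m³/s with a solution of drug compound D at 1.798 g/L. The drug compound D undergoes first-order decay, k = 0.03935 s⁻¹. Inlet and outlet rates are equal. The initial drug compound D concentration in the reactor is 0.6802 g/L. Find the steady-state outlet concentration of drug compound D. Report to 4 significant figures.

0.6099 g/L

Accumulation = in − out − consumed: V dC/dt = Q C_in − Q C − k V C.
Steady state (dC/dt = 0): C_ss = Q C_in/(Q + kV) = C_in/(1 + kV/Q).
C_ss = 0.1839·1.798/(0.1839 + 0.03935·9.105) = 0.330652/0.542182 = 0.609855 g/L.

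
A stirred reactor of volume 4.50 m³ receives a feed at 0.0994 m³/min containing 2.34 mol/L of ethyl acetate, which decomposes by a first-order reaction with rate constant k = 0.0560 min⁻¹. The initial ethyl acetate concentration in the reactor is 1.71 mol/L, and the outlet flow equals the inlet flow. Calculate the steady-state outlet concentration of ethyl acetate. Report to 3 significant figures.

0.662 mol/L

Species balance: V dC/dt = Q C_in − Q C − k V C.
At steady state: 0 = Q C_in − (Q + kV) C_ss, so C_ss = Q C_in/(Q + kV).
C_ss = 0.0994·2.34/(0.0994 + 0.0560·4.50) = 0.23260/0.35140 = 0.66191 mol/L.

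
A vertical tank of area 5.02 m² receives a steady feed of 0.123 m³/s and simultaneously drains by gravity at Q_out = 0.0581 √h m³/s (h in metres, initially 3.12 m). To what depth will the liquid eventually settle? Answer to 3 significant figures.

Level balance: A dh/dt = 0.123 − 0.0581 √h. Setting dh/dt = 0:
Q_in = 0.0581 √h_ss ⇒ √h_ss = 0.123/0.0581 = 2.1170.
h_ss = 2.1170² = 4.4819 m. (Since h₀ = 3.12 m < h_ss, the level will rise toward this value.)

4.48 m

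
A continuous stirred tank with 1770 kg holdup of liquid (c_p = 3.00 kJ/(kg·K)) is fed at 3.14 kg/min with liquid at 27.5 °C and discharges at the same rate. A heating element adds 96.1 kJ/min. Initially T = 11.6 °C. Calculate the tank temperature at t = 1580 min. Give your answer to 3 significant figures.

M c_p dT/dt = ṁ c_p (T_in − T) + Q̇.
Rearrange: dT/dt = (T_ss − T)/τ with τ = M/ṁ = 563.69 min and T_ss = T_in + Q̇/(ṁ c_p) = 37.702 °C.
Integrating: T(t) = T_ss + (T₀ − T_ss) e^(−t/τ).
T(1580) = 37.702 + (-26.102)·e^(−1580/563.69) = 37.702 + (-26.102)·0.060632 = 36.119 °C.

36.1 °C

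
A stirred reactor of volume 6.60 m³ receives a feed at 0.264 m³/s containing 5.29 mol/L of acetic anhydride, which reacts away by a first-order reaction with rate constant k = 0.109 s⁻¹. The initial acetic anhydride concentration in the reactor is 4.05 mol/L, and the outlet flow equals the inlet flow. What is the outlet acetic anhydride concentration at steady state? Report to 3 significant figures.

1.42 mol/L

Species balance: V dC/dt = Q C_in − Q C − k V C.
At steady state: 0 = Q C_in − (Q + kV) C_ss, so C_ss = Q C_in/(Q + kV).
C_ss = 0.264·5.29/(0.264 + 0.109·6.60) = 1.3966/0.98340 = 1.4201 mol/L.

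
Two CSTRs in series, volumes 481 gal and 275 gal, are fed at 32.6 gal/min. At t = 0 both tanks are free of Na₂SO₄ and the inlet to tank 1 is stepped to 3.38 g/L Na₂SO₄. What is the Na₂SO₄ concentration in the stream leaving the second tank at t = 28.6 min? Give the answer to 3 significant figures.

Species balance on tank i: dCᵢ/dt = (Cᵢ₋₁ − Cᵢ)/τᵢ with τᵢ = Vᵢ/Q.
τ₁ = 481/32.6 = 14.755 min; τ₂ = 275/32.6 = 8.4356 min.
Solving the cascade with C₁(0)=C₂(0)=0 gives C₂(t) = C_in[1 − (τ₁ e^(−t/τ₁) − τ₂ e^(−t/τ₂))/(τ₁ − τ₂)].
At t = 28.6: e^(−t/τ₁) = 0.14394, e^(−t/τ₂) = 0.033695.
C₂ = 3.38·[1 − (14.755·0.14394 − 8.4356·0.033695)/(6.3190)] = 3.38·0.70890 = 2.3961 g/L.

2.40 g/L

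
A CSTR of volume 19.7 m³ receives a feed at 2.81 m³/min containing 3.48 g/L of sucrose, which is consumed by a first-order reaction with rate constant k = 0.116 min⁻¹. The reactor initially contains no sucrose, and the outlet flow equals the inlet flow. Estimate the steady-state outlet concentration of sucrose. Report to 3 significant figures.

V dC/dt = Q(C_in − C) − k V C.
Steady state (dC/dt = 0): C_ss = Q C_in/(Q + kV) = C_in/(1 + kV/Q).
C_ss = 2.81·3.48/(2.81 + 0.116·19.7) = 9.7788/5.0952 = 1.9192 g/L.

1.92 g/L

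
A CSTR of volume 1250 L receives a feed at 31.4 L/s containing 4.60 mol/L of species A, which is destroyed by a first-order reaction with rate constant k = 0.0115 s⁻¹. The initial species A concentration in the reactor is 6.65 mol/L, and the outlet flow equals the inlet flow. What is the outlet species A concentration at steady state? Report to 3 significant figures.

3.16 mol/L

V dC/dt = Q(C_in − C) − k V C.
At steady state: 0 = Q C_in − (Q + kV) C_ss, so C_ss = Q C_in/(Q + kV).
C_ss = 31.4·4.60/(31.4 + 0.0115·1250) = 144.44/45.775 = 3.1554 mol/L.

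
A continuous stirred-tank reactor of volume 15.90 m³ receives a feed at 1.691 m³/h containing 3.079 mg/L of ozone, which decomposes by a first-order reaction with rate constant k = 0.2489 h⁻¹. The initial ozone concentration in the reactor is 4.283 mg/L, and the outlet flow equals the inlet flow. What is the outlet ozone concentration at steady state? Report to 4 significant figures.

0.9218 mg/L

Accumulation = in − out − consumed: V dC/dt = Q C_in − Q C − k V C.
Steady state (dC/dt = 0): C_ss = Q C_in/(Q + kV) = C_in/(1 + kV/Q).
C_ss = 1.691·3.079/(1.691 + 0.2489·15.90) = 5.20659/5.64851 = 0.921763 mg/L.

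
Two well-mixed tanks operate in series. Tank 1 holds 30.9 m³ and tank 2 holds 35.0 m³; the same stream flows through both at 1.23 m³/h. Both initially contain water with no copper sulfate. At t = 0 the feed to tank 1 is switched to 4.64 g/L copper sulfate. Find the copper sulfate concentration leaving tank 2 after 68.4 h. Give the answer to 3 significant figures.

3.36 g/L

Each tank obeys Vᵢ dCᵢ/dt = Q(Cᵢ₋₁ − Cᵢ), so τᵢ = Vᵢ/Q.
τ₁ = 30.9/1.23 = 25.122 h; τ₂ = 35.0/1.23 = 28.455 h.
Tank 1: C₁ = C_in(1 − e^(−t/τ₁)). Tank 2 (τ₁ ≠ τ₂): C₂ = C_in[1 − (τ₁ e^(−t/τ₁) − τ₂ e^(−t/τ₂))/(τ₁ − τ₂)].
At t = 68.4: e^(−t/τ₁) = 0.065696, e^(−t/τ₂) = 0.090376.
C₂ = 4.64·[1 − (25.122·0.065696 − 28.455·0.090376)/(-3.3333)] = 4.64·0.72362 = 3.3576 g/L.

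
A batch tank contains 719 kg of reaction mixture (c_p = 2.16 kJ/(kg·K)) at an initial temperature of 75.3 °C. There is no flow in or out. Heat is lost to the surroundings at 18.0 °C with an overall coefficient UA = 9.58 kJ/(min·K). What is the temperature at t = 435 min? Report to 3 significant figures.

M c_p dT/dt = −UA(T − T_amb).
dT/dt = (T_ss − T)/τ with T_ss = T_amb = 18.000 °C, τ = M c_p/UA = 719·2.16/9.58 = 162.11 min.
Solution: T(t) = T_ss + (T₀ − T_ss) e^(−t/τ).
T(435) = 18.000 + (57.300)·0.068336 = 21.916 °C.

21.9 °C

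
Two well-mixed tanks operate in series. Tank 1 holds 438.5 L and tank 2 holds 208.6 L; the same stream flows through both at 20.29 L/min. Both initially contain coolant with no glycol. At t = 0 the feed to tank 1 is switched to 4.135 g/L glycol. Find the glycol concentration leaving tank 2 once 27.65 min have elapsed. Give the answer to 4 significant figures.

2.196 g/L

Time constants: τᵢ = Vᵢ/Q for each well-mixed tank.
τ₁ = 438.5/20.29 = 21.6116 min; τ₂ = 208.6/20.29 = 10.2809 min.
Solving the cascade with C₁(0)=C₂(0)=0 gives C₂(t) = C_in[1 − (τ₁ e^(−t/τ₁) − τ₂ e^(−t/τ₂))/(τ₁ − τ₂)].
At t = 27.65: e^(−t/τ₁) = 0.278203, e^(−t/τ₂) = 0.0679185.
C₂ = 4.135·[1 − (21.6116·0.278203 − 10.2809·0.0679185)/(11.3307)] = 4.135·0.530995 = 2.19566 g/L.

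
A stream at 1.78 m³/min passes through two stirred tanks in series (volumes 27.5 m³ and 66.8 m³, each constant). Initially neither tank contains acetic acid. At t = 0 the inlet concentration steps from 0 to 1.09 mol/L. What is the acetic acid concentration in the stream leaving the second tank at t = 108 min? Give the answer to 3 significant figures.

0.986 mol/L

Each tank obeys Vᵢ dCᵢ/dt = Q(Cᵢ₋₁ − Cᵢ), so τᵢ = Vᵢ/Q.
τ₁ = 27.5/1.78 = 15.449 min; τ₂ = 66.8/1.78 = 37.528 min.
Solving the cascade with C₁(0)=C₂(0)=0 gives C₂(t) = C_in[1 − (τ₁ e^(−t/τ₁) − τ₂ e^(−t/τ₂))/(τ₁ − τ₂)].
At t = 108: e^(−t/τ₁) = 0.00092054, e^(−t/τ₂) = 0.056256.
C₂ = 1.09·[1 − (15.449·0.00092054 − 37.528·0.056256)/(-22.079)] = 1.09·0.90502 = 0.98648 mol/L.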